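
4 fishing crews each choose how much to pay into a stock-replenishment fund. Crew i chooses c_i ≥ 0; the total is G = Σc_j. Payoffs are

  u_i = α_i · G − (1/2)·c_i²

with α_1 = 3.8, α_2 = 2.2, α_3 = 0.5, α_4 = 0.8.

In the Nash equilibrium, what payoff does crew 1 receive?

20.52

Crew i's FOC: ∂u_i/∂c_i = α_i − c_i = 0, so c_i* = α_i.
NE contributions = (3.8, 2.2, 0.5, 0.8); G = 7.3.
u_1 = α_1·G − ½·(c_1)² = 3.8·7.3 − ½·3.8² = 20.52.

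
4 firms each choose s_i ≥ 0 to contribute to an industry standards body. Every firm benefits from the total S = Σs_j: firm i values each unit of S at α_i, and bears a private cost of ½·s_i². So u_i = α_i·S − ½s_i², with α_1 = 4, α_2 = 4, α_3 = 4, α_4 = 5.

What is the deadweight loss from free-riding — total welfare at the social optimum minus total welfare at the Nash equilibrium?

Firm i's FOC: ∂u_i/∂s_i = α_i − s_i = 0, so s_i* = α_i.
NE contributions = (4, 4, 4, 5); S = 17.
W^NE = (Σα)·S − ½Σα_i² = 17² − ½·73 = 252.5.
Planner sets s_i = Σα_j = 17 for every i, so S^SO = 4·17 = 68.
W^SO = (Σα)·S^SO − ½·4·(Σα)² = (4/2)·17² = 578.
Deadweight loss = W^SO − W^NE = 325.5.

325.5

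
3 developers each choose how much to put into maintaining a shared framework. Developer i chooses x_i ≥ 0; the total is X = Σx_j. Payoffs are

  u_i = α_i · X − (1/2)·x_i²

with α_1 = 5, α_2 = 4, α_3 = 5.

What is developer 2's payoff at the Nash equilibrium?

48

Developer i's FOC: ∂u_i/∂x_i = α_i − x_i = 0, so x_i* = α_i.
NE contributions = (5, 4, 5); X = 14.
u_2 = α_2·X − ½·(x_2)² = 4·14 − ½·4² = 48.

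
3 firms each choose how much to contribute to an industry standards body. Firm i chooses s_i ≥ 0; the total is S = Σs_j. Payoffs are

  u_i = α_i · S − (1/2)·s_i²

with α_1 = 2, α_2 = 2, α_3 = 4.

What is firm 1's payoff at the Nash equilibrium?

14

Firm i's FOC: ∂u_i/∂s_i = α_i − s_i = 0, so s_i* = α_i.
NE contributions = (2, 2, 4); S = 8.
u_1 = α_1·S − ½·(s_1)² = 2·8 − ½·2² = 14.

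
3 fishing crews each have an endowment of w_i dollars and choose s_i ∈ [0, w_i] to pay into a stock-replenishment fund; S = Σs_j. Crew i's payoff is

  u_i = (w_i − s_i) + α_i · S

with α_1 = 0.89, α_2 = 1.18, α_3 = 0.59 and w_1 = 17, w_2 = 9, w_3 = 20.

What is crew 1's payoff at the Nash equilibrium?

∂u_i/∂s_i = α_i − 1, so crew i contributes w_i if α_i > 1, else 0.
α_i > 1 for i ∈ {2}; NE contributions (0, 9, 0), S = 9.
u_1 = (17 − 0) + 0.89·9 = 25.01.

25.01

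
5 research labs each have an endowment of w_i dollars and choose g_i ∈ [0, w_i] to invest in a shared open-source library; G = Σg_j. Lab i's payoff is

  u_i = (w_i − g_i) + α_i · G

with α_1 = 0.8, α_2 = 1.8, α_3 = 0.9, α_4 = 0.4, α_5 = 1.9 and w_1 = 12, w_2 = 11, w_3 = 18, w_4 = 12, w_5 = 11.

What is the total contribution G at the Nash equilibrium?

∂u_i/∂g_i = α_i − 1, so lab i contributes w_i if α_i > 1, else 0.
α_i > 1 for i ∈ {2, 5}; NE contributions (0, 11, 0, 0, 11), G = 22.

22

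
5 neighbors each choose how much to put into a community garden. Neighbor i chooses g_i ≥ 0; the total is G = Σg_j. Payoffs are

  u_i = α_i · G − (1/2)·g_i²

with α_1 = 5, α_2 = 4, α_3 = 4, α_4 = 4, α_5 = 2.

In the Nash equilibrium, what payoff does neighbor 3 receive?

Neighbor i's FOC: ∂u_i/∂g_i = α_i − g_i = 0, so g_i* = α_i.
NE contributions = (5, 4, 4, 4, 2); G = 19.
u_3 = α_3·G − ½·(g_3)² = 4·19 − ½·4² = 68.

68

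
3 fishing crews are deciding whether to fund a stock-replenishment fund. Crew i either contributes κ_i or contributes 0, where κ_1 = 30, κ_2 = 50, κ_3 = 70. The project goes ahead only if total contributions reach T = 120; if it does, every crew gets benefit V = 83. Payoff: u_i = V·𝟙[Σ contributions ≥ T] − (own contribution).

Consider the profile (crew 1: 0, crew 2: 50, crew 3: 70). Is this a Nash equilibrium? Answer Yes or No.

Yes

Total = 120 ≥ 120: provided.
Crew 1 (pledges 0, payoff 83): pledging 30 → total 150, payoff 53. No gain.
Crew 2 (pledges 50, payoff 33): dropping to 0 → total 70, payoff 0. No gain.
Crew 3 (pledges 70, payoff 13): dropping to 0 → total 50, payoff 0. No gain.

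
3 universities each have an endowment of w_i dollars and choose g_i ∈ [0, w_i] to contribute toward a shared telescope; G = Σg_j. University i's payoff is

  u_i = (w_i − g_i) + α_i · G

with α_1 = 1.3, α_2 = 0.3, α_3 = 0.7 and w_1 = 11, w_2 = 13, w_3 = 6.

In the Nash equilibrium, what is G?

∂u_i/∂g_i = α_i − 1, so university i contributes w_i if α_i > 1, else 0.
α_i > 1 for i ∈ {1}; NE contributions (11, 0, 0), G = 11.

11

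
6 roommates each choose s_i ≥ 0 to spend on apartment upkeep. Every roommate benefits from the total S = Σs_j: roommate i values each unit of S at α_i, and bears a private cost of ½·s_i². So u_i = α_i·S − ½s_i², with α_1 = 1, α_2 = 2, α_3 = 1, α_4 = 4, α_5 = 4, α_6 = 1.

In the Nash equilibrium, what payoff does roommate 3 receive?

12.5

Roommate i's FOC: ∂u_i/∂s_i = α_i − s_i = 0, so s_i* = α_i.
NE contributions = (1, 2, 1, 4, 4, 1); S = 13.
u_3 = α_3·S − ½·(s_3)² = 1·13 − ½·1² = 12.5.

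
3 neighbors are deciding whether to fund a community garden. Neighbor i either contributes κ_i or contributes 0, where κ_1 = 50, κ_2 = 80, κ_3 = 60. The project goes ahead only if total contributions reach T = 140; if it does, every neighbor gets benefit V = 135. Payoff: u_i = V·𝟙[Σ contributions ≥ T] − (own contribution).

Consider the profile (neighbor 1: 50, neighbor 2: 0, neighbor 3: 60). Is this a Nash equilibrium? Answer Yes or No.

Total = 110 < 140: not provided.
Neighbor 1 (pledges 50, payoff -50): dropping to 0 → total 60, payoff 0. Profitable deviation.

No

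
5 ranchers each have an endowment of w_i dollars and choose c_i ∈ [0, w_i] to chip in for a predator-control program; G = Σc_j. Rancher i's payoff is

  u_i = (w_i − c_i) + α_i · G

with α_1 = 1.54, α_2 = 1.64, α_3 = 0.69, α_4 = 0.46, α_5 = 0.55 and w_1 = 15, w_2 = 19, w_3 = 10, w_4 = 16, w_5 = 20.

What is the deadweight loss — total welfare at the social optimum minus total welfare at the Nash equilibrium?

178.48

∂u_i/∂c_i = α_i − 1, so rancher i contributes w_i if α_i > 1, else 0.
α_i > 1 for i ∈ {1, 2}; NE contributions (15, 19, 0, 0, 0), G = 34.
W^NE = Σw_i − G^NE + (Σα_i)·G^NE = 80 + 3.88·34 = 211.92.
Planner: ∂(Σu_j)/∂c_i = Σα_j − 1 = 3.88 > 0, so everyone contributes w_i; G^SO = 80, W^SO = 80 + 3.88·80 = 390.4.
Deadweight loss = 178.48.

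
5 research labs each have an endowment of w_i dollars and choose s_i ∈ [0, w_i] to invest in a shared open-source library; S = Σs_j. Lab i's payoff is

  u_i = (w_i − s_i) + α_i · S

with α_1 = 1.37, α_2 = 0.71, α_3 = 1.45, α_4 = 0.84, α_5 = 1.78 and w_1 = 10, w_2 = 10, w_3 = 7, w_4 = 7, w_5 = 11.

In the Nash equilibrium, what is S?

28

∂u_i/∂s_i = α_i − 1, so lab i contributes w_i if α_i > 1, else 0.
α_i > 1 for i ∈ {1, 3, 5}; NE contributions (10, 0, 7, 0, 11), S = 28.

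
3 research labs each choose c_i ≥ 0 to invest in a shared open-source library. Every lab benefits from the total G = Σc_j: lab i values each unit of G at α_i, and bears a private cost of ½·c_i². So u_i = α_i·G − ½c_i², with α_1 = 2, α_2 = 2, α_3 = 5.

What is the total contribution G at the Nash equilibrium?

9

Lab i's FOC: ∂u_i/∂c_i = α_i − c_i = 0, so c_i* = α_i.
NE contributions = (2, 2, 5); G = 9.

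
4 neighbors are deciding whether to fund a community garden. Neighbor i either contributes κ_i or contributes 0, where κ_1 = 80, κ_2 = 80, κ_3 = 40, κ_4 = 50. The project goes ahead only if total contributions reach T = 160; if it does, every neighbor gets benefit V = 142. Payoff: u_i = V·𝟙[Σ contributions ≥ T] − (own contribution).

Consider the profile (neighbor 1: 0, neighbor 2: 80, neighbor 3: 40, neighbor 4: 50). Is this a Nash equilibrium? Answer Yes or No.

Yes

Total = 170 ≥ 160: provided.
Neighbor 1 (pledges 0, payoff 142): pledging 80 → total 250, payoff 62. No gain.
Neighbor 2 (pledges 80, payoff 62): dropping to 0 → total 90, payoff 0. No gain.
Neighbor 3 (pledges 40, payoff 102): dropping to 0 → total 130, payoff 0. No gain.
Neighbor 4 (pledges 50, payoff 92): dropping to 0 → total 120, payoff 0. No gain.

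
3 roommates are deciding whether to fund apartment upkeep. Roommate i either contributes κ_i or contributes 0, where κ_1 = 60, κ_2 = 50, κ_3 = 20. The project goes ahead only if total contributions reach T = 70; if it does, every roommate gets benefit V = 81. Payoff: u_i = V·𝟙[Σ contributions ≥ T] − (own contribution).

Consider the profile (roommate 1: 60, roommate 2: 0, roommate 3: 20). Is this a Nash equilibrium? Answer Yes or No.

Yes

Total = 80 ≥ 70: provided.
Roommate 1 (pledges 60, payoff 21): dropping to 0 → total 20, payoff 0. No gain.
Roommate 2 (pledges 0, payoff 81): pledging 50 → total 130, payoff 31. No gain.
Roommate 3 (pledges 20, payoff 61): dropping to 0 → total 60, payoff 0. No gain.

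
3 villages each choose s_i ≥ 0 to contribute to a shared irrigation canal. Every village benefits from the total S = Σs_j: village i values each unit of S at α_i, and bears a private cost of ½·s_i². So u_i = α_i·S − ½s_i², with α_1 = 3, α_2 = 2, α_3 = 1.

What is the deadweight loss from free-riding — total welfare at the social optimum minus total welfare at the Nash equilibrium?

Village i's FOC: ∂u_i/∂s_i = α_i − s_i = 0, so s_i* = α_i.
NE contributions = (3, 2, 1); S = 6.
W^NE = (Σα)·S − ½Σα_i² = 6² − ½·14 = 29.
Planner sets s_i = Σα_j = 6 for every i, so S^SO = 3·6 = 18.
W^SO = (Σα)·S^SO − ½·3·(Σα)² = (3/2)·6² = 54.
Deadweight loss = W^SO − W^NE = 25.

25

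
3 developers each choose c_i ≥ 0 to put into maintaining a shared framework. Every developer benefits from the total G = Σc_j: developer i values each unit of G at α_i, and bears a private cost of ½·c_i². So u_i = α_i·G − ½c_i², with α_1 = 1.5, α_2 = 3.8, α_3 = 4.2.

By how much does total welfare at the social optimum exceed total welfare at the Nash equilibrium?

62.29

Developer i's FOC: ∂u_i/∂c_i = α_i − c_i = 0, so c_i* = α_i.
NE contributions = (1.5, 3.8, 4.2); G = 9.5.
W^NE = (Σα)·G − ½Σα_i² = 9.5² − ½·34.33 = 73.085.
Planner sets c_i = Σα_j = 9.5 for every i, so G^SO = 3·9.5 = 28.5.
W^SO = (Σα)·G^SO − ½·3·(Σα)² = (3/2)·9.5² = 135.375.
Deadweight loss = W^SO − W^NE = 62.29.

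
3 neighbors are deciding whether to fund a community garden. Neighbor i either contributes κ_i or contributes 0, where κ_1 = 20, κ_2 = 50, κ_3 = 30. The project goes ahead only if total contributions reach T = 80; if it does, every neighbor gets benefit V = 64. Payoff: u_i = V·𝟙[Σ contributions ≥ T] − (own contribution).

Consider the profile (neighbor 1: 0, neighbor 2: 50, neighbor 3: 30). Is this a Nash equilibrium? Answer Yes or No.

Total = 80 ≥ 80: provided.
Neighbor 1 (pledges 0, payoff 64): pledging 20 → total 100, payoff 44. No gain.
Neighbor 2 (pledges 50, payoff 14): dropping to 0 → total 30, payoff 0. No gain.
Neighbor 3 (pledges 30, payoff 34): dropping to 0 → total 50, payoff 0. No gain.

Yes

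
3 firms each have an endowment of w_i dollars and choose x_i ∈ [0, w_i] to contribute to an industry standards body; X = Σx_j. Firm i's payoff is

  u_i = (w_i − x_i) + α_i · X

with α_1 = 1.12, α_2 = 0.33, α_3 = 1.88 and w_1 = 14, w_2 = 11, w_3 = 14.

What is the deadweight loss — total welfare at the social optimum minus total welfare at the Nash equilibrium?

25.63

∂u_i/∂x_i = α_i − 1, so firm i contributes w_i if α_i > 1, else 0.
α_i > 1 for i ∈ {1, 3}; NE contributions (14, 0, 14), X = 28.
W^NE = Σw_i − X^NE + (Σα_i)·X^NE = 39 + 2.33·28 = 104.24.
Planner: ∂(Σu_j)/∂x_i = Σα_j − 1 = 2.33 > 0, so everyone contributes w_i; X^SO = 39, W^SO = 39 + 2.33·39 = 129.87.
Deadweight loss = 25.63.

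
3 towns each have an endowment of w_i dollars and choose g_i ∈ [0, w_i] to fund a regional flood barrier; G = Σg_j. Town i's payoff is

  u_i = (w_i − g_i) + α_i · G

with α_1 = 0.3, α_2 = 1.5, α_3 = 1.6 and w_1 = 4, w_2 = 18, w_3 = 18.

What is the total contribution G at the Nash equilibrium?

∂u_i/∂g_i = α_i − 1, so town i contributes w_i if α_i > 1, else 0.
α_i > 1 for i ∈ {2, 3}; NE contributions (0, 18, 18), G = 36.

36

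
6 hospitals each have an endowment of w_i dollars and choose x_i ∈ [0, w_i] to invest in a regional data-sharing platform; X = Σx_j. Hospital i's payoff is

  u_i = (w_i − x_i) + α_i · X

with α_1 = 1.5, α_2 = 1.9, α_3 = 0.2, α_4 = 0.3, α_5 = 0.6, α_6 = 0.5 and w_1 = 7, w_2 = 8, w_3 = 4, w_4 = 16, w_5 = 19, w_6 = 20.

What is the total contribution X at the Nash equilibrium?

∂u_i/∂x_i = α_i − 1, so hospital i contributes w_i if α_i > 1, else 0.
α_i > 1 for i ∈ {1, 2}; NE contributions (7, 8, 0, 0, 0, 0), X = 15.

15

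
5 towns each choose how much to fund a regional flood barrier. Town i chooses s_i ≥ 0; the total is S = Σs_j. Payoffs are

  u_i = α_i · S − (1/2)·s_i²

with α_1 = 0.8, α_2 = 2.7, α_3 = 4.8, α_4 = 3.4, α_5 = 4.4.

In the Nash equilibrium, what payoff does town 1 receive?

Town i's FOC: ∂u_i/∂s_i = α_i − s_i = 0, so s_i* = α_i.
NE contributions = (0.8, 2.7, 4.8, 3.4, 4.4); S = 16.1.
u_1 = α_1·S − ½·(s_1)² = 0.8·16.1 − ½·0.8² = 12.56.

12.56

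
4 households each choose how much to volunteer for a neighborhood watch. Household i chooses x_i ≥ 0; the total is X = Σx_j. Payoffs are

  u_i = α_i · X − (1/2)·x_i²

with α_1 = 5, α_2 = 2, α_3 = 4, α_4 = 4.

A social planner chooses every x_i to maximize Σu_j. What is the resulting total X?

60

Planner FOC: ∂(Σu_j)/∂x_i = (Σα_j) − x_i = 0, so x_i^SO = Σα_j = 15 for every i; X^SO = 60.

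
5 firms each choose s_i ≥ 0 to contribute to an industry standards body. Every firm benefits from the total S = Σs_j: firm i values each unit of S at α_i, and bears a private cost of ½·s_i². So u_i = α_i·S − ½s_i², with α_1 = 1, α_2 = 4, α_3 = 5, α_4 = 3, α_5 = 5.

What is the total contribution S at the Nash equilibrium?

Firm i's FOC: ∂u_i/∂s_i = α_i − s_i = 0, so s_i* = α_i.
NE contributions = (1, 4, 5, 3, 5); S = 18.

18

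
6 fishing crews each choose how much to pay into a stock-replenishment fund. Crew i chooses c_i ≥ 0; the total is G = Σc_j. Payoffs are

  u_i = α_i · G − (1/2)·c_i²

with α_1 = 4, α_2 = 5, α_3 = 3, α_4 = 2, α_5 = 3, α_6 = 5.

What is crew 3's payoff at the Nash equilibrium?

61.5

Crew i's FOC: ∂u_i/∂c_i = α_i − c_i = 0, so c_i* = α_i.
NE contributions = (4, 5, 3, 2, 3, 5); G = 22.
u_3 = α_3·G − ½·(c_3)² = 3·22 − ½·3² = 61.5.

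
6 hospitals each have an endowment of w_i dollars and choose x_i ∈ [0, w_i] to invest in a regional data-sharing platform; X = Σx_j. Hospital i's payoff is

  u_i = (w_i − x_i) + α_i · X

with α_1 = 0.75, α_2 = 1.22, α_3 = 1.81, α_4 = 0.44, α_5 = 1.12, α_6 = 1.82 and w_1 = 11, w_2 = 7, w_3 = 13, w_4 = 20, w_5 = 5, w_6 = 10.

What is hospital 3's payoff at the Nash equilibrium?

63.35

∂u_i/∂x_i = α_i − 1, so hospital i contributes w_i if α_i > 1, else 0.
α_i > 1 for i ∈ {2, 3, 5, 6}; NE contributions (0, 7, 13, 0, 5, 10), X = 35.
u_3 = (13 − 13) + 1.81·35 = 63.35.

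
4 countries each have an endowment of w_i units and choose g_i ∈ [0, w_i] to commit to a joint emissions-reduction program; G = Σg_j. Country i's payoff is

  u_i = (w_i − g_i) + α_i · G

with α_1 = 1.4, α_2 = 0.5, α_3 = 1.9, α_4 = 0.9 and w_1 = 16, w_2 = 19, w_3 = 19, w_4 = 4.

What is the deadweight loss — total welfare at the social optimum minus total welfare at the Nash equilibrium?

∂u_i/∂g_i = α_i − 1, so country i contributes w_i if α_i > 1, else 0.
α_i > 1 for i ∈ {1, 3}; NE contributions (16, 0, 19, 0), G = 35.
W^NE = Σw_i − G^NE + (Σα_i)·G^NE = 58 + 3.7·35 = 187.5.
Planner: ∂(Σu_j)/∂g_i = Σα_j − 1 = 3.7 > 0, so everyone contributes w_i; G^SO = 58, W^SO = 58 + 3.7·58 = 272.6.
Deadweight loss = 85.1.

85.1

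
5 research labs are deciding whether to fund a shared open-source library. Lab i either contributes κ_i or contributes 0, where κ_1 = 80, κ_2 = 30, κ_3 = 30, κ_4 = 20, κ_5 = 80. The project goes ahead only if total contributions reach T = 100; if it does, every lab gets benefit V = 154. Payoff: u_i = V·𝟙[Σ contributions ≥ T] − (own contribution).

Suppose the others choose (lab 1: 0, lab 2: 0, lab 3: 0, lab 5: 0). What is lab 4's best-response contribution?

Others' total = 0. Even contributing 20 gives 20 < 100: no benefit either way.
Best response: 0.

0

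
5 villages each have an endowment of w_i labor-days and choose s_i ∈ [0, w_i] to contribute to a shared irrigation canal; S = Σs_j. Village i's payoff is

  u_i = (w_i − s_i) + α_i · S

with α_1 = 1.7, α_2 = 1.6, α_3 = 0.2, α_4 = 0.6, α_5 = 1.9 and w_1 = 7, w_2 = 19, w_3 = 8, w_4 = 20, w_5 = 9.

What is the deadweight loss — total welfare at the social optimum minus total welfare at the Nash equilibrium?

140

∂u_i/∂s_i = α_i − 1, so village i contributes w_i if α_i > 1, else 0.
α_i > 1 for i ∈ {1, 2, 5}; NE contributions (7, 19, 0, 0, 9), S = 35.
W^NE = Σw_i − S^NE + (Σα_i)·S^NE = 63 + 5·35 = 238.
Planner: ∂(Σu_j)/∂s_i = Σα_j − 1 = 5 > 0, so everyone contributes w_i; S^SO = 63, W^SO = 63 + 5·63 = 378.
Deadweight loss = 140.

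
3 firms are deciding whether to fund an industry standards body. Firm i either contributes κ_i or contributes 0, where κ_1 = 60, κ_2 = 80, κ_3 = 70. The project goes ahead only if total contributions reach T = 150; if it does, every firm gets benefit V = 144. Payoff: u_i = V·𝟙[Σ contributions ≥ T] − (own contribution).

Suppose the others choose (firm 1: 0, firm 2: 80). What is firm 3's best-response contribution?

70

Others' total = 80. Contributing 70 brings total to 150 ≥ 150: gain V − κ_3 = 74.
Best response: 70.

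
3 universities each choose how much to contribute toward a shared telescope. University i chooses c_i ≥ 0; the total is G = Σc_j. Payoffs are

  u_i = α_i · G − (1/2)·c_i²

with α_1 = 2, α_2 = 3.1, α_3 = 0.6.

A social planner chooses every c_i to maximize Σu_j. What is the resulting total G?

Planner FOC: ∂(Σu_j)/∂c_i = (Σα_j) − c_i = 0, so c_i^SO = Σα_j = 5.7 for every i; G^SO = 17.1.

17.1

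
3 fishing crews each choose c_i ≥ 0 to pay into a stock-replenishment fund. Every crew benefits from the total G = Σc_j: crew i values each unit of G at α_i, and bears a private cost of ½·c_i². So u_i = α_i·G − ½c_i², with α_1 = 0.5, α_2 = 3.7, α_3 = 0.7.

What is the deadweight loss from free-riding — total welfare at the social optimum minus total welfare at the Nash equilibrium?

19.22

Crew i's FOC: ∂u_i/∂c_i = α_i − c_i = 0, so c_i* = α_i.
NE contributions = (0.5, 3.7, 0.7); G = 4.9.
W^NE = (Σα)·G − ½Σα_i² = 4.9² − ½·14.43 = 16.795.
Planner sets c_i = Σα_j = 4.9 for every i, so G^SO = 3·4.9 = 14.7.
W^SO = (Σα)·G^SO − ½·3·(Σα)² = (3/2)·4.9² = 36.015.
Deadweight loss = W^SO − W^NE = 19.22.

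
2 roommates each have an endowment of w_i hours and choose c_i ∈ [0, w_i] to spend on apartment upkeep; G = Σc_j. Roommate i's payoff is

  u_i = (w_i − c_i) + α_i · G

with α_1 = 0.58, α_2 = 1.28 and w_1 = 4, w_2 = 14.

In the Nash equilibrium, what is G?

∂u_i/∂c_i = α_i − 1, so roommate i contributes w_i if α_i > 1, else 0.
α_i > 1 for i ∈ {2}; NE contributions (0, 14), G = 14.

14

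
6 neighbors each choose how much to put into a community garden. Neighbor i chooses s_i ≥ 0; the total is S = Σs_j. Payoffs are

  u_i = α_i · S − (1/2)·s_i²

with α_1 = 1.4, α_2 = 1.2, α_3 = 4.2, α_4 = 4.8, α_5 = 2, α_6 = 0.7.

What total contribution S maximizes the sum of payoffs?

Planner FOC: ∂(Σu_j)/∂s_i = (Σα_j) − s_i = 0, so s_i^SO = Σα_j = 14.3 for every i; S^SO = 85.8.

85.8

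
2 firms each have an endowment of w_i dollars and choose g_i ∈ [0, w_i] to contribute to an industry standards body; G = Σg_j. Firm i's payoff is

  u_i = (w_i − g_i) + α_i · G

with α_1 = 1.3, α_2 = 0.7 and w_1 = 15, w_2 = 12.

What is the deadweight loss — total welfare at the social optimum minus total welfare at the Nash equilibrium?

∂u_i/∂g_i = α_i − 1, so firm i contributes w_i if α_i > 1, else 0.
α_i > 1 for i ∈ {1}; NE contributions (15, 0), G = 15.
W^NE = Σw_i − G^NE + (Σα_i)·G^NE = 27 + 1·15 = 42.
Planner: ∂(Σu_j)/∂g_i = Σα_j − 1 = 1 > 0, so everyone contributes w_i; G^SO = 27, W^SO = 27 + 1·27 = 54.
Deadweight loss = 12.

12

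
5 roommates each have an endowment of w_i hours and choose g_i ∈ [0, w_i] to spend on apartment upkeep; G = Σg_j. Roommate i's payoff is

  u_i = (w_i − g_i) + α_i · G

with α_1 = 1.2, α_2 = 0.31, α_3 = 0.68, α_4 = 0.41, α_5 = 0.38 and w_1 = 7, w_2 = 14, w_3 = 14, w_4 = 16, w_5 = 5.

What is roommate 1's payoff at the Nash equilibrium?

∂u_i/∂g_i = α_i − 1, so roommate i contributes w_i if α_i > 1, else 0.
α_i > 1 for i ∈ {1}; NE contributions (7, 0, 0, 0, 0), G = 7.
u_1 = (7 − 7) + 1.2·7 = 8.4.

8.4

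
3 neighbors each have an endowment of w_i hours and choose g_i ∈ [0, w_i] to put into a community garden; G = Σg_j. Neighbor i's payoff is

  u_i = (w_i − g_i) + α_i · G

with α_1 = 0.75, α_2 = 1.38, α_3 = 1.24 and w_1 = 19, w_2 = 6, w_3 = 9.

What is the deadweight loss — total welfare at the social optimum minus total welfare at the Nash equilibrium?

45.03

∂u_i/∂g_i = α_i − 1, so neighbor i contributes w_i if α_i > 1, else 0.
α_i > 1 for i ∈ {2, 3}; NE contributions (0, 6, 9), G = 15.
W^NE = Σw_i − G^NE + (Σα_i)·G^NE = 34 + 2.37·15 = 69.55.
Planner: ∂(Σu_j)/∂g_i = Σα_j − 1 = 2.37 > 0, so everyone contributes w_i; G^SO = 34, W^SO = 34 + 2.37·34 = 114.58.
Deadweight loss = 45.03.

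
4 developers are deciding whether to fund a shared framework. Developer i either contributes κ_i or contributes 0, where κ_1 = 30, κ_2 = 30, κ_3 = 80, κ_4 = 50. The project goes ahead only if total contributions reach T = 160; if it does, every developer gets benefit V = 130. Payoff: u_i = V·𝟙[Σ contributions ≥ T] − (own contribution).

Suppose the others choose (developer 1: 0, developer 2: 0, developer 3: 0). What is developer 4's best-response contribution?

0

Others' total = 0. Even contributing 50 gives 50 < 160: no benefit either way.
Best response: 0.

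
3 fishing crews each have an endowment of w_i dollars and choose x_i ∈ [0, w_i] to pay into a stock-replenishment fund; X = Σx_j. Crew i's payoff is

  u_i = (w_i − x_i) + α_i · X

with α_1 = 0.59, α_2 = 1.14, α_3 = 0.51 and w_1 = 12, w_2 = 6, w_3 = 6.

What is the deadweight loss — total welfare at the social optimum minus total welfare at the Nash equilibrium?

22.32

∂u_i/∂x_i = α_i − 1, so crew i contributes w_i if α_i > 1, else 0.
α_i > 1 for i ∈ {2}; NE contributions (0, 6, 0), X = 6.
W^NE = Σw_i − X^NE + (Σα_i)·X^NE = 24 + 1.24·6 = 31.44.
Planner: ∂(Σu_j)/∂x_i = Σα_j − 1 = 1.24 > 0, so everyone contributes w_i; X^SO = 24, W^SO = 24 + 1.24·24 = 53.76.
Deadweight loss = 22.32.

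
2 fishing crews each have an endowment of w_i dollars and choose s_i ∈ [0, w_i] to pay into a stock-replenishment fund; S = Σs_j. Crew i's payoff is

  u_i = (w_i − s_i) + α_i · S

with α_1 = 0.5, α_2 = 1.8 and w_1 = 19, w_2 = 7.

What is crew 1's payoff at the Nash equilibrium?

∂u_i/∂s_i = α_i − 1, so crew i contributes w_i if α_i > 1, else 0.
α_i > 1 for i ∈ {2}; NE contributions (0, 7), S = 7.
u_1 = (19 − 0) + 0.5·7 = 22.5.

22.5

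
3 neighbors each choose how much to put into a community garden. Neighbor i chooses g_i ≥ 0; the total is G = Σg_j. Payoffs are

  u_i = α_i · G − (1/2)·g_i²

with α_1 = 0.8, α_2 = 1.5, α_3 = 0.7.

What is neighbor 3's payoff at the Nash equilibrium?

1.855

Neighbor i's FOC: ∂u_i/∂g_i = α_i − g_i = 0, so g_i* = α_i.
NE contributions = (0.8, 1.5, 0.7); G = 3.
u_3 = α_3·G − ½·(g_3)² = 0.7·3 − ½·0.7² = 1.855.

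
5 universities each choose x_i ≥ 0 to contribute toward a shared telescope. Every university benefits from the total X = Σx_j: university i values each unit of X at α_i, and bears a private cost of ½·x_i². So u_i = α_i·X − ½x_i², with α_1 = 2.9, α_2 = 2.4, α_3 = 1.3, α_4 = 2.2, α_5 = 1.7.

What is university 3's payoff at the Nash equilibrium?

12.805

University i's FOC: ∂u_i/∂x_i = α_i − x_i = 0, so x_i* = α_i.
NE contributions = (2.9, 2.4, 1.3, 2.2, 1.7); X = 10.5.
u_3 = α_3·X − ½·(x_3)² = 1.3·10.5 − ½·1.3² = 12.805.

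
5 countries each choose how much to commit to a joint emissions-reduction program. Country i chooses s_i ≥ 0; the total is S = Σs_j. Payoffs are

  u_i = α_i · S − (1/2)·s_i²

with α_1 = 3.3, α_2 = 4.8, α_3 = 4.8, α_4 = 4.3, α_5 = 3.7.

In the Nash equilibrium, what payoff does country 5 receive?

70.485

Country i's FOC: ∂u_i/∂s_i = α_i − s_i = 0, so s_i* = α_i.
NE contributions = (3.3, 4.8, 4.8, 4.3, 3.7); S = 20.9.
u_5 = α_5·S − ½·(s_5)² = 3.7·20.9 − ½·3.7² = 70.485.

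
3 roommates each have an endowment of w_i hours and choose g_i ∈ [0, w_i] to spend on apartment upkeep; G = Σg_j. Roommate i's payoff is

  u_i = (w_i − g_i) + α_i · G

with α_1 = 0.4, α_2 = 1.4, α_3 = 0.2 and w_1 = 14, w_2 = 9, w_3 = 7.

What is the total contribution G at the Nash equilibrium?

9

∂u_i/∂g_i = α_i − 1, so roommate i contributes w_i if α_i > 1, else 0.
α_i > 1 for i ∈ {2}; NE contributions (0, 9, 0), G = 9.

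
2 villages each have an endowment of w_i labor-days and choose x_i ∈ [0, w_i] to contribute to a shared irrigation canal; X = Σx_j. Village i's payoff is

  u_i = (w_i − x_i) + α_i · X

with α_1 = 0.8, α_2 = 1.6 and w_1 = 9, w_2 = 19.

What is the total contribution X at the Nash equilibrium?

19

∂u_i/∂x_i = α_i − 1, so village i contributes w_i if α_i > 1, else 0.
α_i > 1 for i ∈ {2}; NE contributions (0, 19), X = 19.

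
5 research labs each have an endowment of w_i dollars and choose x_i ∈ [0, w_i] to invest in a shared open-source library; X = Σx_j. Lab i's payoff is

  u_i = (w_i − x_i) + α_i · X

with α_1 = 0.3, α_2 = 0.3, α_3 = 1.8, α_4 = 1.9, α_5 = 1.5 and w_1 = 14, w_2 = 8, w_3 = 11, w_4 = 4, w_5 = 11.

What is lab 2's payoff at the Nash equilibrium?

15.8

∂u_i/∂x_i = α_i − 1, so lab i contributes w_i if α_i > 1, else 0.
α_i > 1 for i ∈ {3, 4, 5}; NE contributions (0, 0, 11, 4, 11), X = 26.
u_2 = (8 − 0) + 0.3·26 = 15.8.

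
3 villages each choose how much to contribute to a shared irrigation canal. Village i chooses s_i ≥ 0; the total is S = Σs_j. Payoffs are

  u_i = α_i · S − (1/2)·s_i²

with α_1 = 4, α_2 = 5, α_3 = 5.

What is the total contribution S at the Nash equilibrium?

Village i's FOC: ∂u_i/∂s_i = α_i − s_i = 0, so s_i* = α_i.
NE contributions = (4, 5, 5); S = 14.

14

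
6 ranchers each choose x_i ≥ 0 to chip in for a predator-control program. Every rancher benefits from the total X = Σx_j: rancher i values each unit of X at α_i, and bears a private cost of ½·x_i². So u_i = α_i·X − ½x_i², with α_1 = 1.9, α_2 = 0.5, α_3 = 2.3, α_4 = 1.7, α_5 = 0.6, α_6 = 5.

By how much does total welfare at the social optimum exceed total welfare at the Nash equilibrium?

306.7

Rancher i's FOC: ∂u_i/∂x_i = α_i − x_i = 0, so x_i* = α_i.
NE contributions = (1.9, 0.5, 2.3, 1.7, 0.6, 5); X = 12.
W^NE = (Σα)·X − ½Σα_i² = 12² − ½·37.4 = 125.3.
Planner sets x_i = Σα_j = 12 for every i, so X^SO = 6·12 = 72.
W^SO = (Σα)·X^SO − ½·6·(Σα)² = (6/2)·12² = 432.
Deadweight loss = W^SO − W^NE = 306.7.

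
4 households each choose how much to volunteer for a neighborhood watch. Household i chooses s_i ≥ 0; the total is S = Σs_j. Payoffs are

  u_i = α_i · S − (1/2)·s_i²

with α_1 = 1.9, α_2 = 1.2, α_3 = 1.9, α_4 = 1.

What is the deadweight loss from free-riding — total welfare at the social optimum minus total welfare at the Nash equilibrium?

40.83

Household i's FOC: ∂u_i/∂s_i = α_i − s_i = 0, so s_i* = α_i.
NE contributions = (1.9, 1.2, 1.9, 1); S = 6.
W^NE = (Σα)·S − ½Σα_i² = 6² − ½·9.66 = 31.17.
Planner sets s_i = Σα_j = 6 for every i, so S^SO = 4·6 = 24.
W^SO = (Σα)·S^SO − ½·4·(Σα)² = (4/2)·6² = 72.
Deadweight loss = W^SO − W^NE = 40.83.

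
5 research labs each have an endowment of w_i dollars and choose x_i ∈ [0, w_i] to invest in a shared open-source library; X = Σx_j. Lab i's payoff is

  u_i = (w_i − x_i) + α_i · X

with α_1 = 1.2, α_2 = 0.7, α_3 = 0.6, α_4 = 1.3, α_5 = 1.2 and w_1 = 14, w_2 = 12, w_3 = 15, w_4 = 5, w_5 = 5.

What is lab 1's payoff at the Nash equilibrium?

28.8

∂u_i/∂x_i = α_i − 1, so lab i contributes w_i if α_i > 1, else 0.
α_i > 1 for i ∈ {1, 4, 5}; NE contributions (14, 0, 0, 5, 5), X = 24.
u_1 = (14 − 14) + 1.2·24 = 28.8.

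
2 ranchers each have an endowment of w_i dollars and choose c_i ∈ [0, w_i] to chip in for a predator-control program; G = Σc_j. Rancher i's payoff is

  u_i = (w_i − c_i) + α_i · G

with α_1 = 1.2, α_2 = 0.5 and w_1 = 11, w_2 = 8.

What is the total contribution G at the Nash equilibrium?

∂u_i/∂c_i = α_i − 1, so rancher i contributes w_i if α_i > 1, else 0.
α_i > 1 for i ∈ {1}; NE contributions (11, 0), G = 11.

11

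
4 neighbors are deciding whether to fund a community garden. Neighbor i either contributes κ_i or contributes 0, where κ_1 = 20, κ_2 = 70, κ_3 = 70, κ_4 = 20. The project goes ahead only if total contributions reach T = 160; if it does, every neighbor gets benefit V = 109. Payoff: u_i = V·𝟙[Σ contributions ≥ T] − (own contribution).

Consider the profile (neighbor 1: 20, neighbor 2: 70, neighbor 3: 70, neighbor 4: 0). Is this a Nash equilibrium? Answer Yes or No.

Total = 160 ≥ 160: provided.
Neighbor 1 (pledges 20, payoff 89): dropping to 0 → total 140, payoff 0. No gain.
Neighbor 2 (pledges 70, payoff 39): dropping to 0 → total 90, payoff 0. No gain.
Neighbor 3 (pledges 70, payoff 39): dropping to 0 → total 90, payoff 0. No gain.
Neighbor 4 (pledges 0, payoff 109): pledging 20 → total 180, payoff 89. No gain.

Yes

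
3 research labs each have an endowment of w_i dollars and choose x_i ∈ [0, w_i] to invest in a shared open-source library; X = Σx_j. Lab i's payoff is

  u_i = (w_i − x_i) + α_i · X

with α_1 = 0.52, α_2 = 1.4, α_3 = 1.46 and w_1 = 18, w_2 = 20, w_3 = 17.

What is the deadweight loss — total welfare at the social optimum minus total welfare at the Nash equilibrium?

∂u_i/∂x_i = α_i − 1, so lab i contributes w_i if α_i > 1, else 0.
α_i > 1 for i ∈ {2, 3}; NE contributions (0, 20, 17), X = 37.
W^NE = Σw_i − X^NE + (Σα_i)·X^NE = 55 + 2.38·37 = 143.06.
Planner: ∂(Σu_j)/∂x_i = Σα_j − 1 = 2.38 > 0, so everyone contributes w_i; X^SO = 55, W^SO = 55 + 2.38·55 = 185.9.
Deadweight loss = 42.84.

42.84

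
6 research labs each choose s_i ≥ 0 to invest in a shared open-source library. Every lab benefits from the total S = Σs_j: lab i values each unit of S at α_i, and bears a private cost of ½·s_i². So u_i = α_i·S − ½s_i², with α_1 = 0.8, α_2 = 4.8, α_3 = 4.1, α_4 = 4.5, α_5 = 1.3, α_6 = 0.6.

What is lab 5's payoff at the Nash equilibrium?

20.085

Lab i's FOC: ∂u_i/∂s_i = α_i − s_i = 0, so s_i* = α_i.
NE contributions = (0.8, 4.8, 4.1, 4.5, 1.3, 0.6); S = 16.1.
u_5 = α_5·S − ½·(s_5)² = 1.3·16.1 − ½·1.3² = 20.085.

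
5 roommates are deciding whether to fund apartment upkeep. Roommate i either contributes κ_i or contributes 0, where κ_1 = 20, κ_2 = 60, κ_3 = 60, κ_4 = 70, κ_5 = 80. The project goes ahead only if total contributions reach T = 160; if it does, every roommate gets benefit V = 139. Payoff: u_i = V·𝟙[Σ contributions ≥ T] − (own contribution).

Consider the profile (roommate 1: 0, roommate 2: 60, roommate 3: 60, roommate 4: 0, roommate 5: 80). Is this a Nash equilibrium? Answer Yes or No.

Total = 200 ≥ 160: provided.
Roommate 1 (pledges 0, payoff 139): pledging 20 → total 220, payoff 119. No gain.
Roommate 2 (pledges 60, payoff 79): dropping to 0 → total 140, payoff 0. No gain.
Roommate 3 (pledges 60, payoff 79): dropping to 0 → total 140, payoff 0. No gain.
Roommate 4 (pledges 0, payoff 139): pledging 70 → total 270, payoff 69. No gain.
Roommate 5 (pledges 80, payoff 59): dropping to 0 → total 120, payoff 0. No gain.

Yes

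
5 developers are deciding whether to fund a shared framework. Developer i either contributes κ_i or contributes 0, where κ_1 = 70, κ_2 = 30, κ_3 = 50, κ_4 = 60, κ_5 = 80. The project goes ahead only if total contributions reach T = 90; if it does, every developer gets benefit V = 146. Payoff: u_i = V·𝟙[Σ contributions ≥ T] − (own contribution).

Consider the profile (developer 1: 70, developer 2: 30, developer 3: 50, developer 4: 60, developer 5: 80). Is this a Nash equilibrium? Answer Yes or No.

Total = 290 ≥ 90: provided.
Developer 1 (pledges 70, payoff 76): dropping to 0 → total 220, payoff 146. Profitable deviation.

No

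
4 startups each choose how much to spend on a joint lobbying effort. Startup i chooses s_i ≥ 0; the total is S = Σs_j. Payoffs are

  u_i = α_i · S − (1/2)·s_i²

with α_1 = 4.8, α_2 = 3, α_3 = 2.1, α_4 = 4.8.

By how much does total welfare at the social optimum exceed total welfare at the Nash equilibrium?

245.835

Startup i's FOC: ∂u_i/∂s_i = α_i − s_i = 0, so s_i* = α_i.
NE contributions = (4.8, 3, 2.1, 4.8); S = 14.7.
W^NE = (Σα)·S − ½Σα_i² = 14.7² − ½·59.49 = 186.345.
Planner sets s_i = Σα_j = 14.7 for every i, so S^SO = 4·14.7 = 58.8.
W^SO = (Σα)·S^SO − ½·4·(Σα)² = (4/2)·14.7² = 432.18.
Deadweight loss = W^SO − W^NE = 245.835.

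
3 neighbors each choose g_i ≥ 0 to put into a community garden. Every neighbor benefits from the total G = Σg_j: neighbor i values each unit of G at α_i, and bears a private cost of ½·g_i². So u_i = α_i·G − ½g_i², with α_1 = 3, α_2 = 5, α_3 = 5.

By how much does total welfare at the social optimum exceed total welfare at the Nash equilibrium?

Neighbor i's FOC: ∂u_i/∂g_i = α_i − g_i = 0, so g_i* = α_i.
NE contributions = (3, 5, 5); G = 13.
W^NE = (Σα)·G − ½Σα_i² = 13² − ½·59 = 139.5.
Planner sets g_i = Σα_j = 13 for every i, so G^SO = 3·13 = 39.
W^SO = (Σα)·G^SO − ½·3·(Σα)² = (3/2)·13² = 253.5.
Deadweight loss = W^SO − W^NE = 114.

114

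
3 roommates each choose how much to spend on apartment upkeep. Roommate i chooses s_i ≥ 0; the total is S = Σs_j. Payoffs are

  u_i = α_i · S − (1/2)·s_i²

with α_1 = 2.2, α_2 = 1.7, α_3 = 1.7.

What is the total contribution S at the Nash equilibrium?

5.6

Roommate i's FOC: ∂u_i/∂s_i = α_i − s_i = 0, so s_i* = α_i.
NE contributions = (2.2, 1.7, 1.7); S = 5.6.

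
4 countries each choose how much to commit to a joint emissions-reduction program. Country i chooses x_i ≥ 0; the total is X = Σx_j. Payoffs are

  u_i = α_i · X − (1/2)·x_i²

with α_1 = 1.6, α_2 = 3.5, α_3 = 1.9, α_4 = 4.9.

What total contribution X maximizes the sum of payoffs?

Planner FOC: ∂(Σu_j)/∂x_i = (Σα_j) − x_i = 0, so x_i^SO = Σα_j = 11.9 for every i; X^SO = 47.6.

47.6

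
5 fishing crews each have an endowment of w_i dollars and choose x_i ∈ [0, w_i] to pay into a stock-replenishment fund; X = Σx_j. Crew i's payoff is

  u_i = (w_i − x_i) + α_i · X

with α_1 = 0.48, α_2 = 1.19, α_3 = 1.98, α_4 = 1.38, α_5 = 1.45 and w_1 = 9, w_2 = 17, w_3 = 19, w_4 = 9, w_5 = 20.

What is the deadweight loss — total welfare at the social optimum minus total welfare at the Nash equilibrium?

∂u_i/∂x_i = α_i − 1, so crew i contributes w_i if α_i > 1, else 0.
α_i > 1 for i ∈ {2, 3, 4, 5}; NE contributions (0, 17, 19, 9, 20), X = 65.
W^NE = Σw_i − X^NE + (Σα_i)·X^NE = 74 + 5.48·65 = 430.2.
Planner: ∂(Σu_j)/∂x_i = Σα_j − 1 = 5.48 > 0, so everyone contributes w_i; X^SO = 74, W^SO = 74 + 5.48·74 = 479.52.
Deadweight loss = 49.32.

49.32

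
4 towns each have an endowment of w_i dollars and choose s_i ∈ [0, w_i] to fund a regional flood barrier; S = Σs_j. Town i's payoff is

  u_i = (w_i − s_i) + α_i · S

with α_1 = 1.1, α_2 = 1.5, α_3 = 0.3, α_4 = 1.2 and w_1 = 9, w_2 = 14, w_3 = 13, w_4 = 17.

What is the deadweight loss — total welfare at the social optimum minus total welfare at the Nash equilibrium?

40.3

∂u_i/∂s_i = α_i − 1, so town i contributes w_i if α_i > 1, else 0.
α_i > 1 for i ∈ {1, 2, 4}; NE contributions (9, 14, 0, 17), S = 40.
W^NE = Σw_i − S^NE + (Σα_i)·S^NE = 53 + 3.1·40 = 177.
Planner: ∂(Σu_j)/∂s_i = Σα_j − 1 = 3.1 > 0, so everyone contributes w_i; S^SO = 53, W^SO = 53 + 3.1·53 = 217.3.
Deadweight loss = 40.3.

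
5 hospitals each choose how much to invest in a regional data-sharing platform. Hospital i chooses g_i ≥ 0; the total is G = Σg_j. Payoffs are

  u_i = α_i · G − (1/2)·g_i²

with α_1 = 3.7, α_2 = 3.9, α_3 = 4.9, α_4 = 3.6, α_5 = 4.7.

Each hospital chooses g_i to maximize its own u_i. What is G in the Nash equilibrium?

20.8

Hospital i's FOC: ∂u_i/∂g_i = α_i − g_i = 0, so g_i* = α_i.
NE contributions = (3.7, 3.9, 4.9, 3.6, 4.7); G = 20.8.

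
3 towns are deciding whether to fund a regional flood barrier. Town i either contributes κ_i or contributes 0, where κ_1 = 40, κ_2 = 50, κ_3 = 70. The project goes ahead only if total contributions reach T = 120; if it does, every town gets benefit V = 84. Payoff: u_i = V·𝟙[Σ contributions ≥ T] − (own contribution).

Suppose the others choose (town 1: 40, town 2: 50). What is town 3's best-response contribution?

Others' total = 90. Contributing 70 brings total to 160 ≥ 120: gain V − κ_3 = 14.
Best response: 70.

70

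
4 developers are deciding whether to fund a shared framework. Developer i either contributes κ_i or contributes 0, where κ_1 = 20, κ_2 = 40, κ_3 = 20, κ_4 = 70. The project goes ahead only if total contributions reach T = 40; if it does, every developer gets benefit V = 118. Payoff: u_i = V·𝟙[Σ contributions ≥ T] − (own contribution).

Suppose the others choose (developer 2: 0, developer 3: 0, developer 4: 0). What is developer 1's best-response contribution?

0

Others' total = 0. Even contributing 20 gives 20 < 40: no benefit either way.
Best response: 0.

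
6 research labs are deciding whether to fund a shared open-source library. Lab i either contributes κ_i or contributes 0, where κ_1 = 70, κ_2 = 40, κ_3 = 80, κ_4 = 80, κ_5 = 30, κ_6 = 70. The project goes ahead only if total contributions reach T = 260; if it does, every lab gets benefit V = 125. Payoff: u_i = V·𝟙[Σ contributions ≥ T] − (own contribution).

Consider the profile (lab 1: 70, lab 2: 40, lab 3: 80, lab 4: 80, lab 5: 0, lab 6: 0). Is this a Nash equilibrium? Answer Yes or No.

Total = 270 ≥ 260: provided.
Lab 1 (pledges 70, payoff 55): dropping to 0 → total 200, payoff 0. No gain.
Lab 2 (pledges 40, payoff 85): dropping to 0 → total 230, payoff 0. No gain.
Lab 3 (pledges 80, payoff 45): dropping to 0 → total 190, payoff 0. No gain.
Lab 4 (pledges 80, payoff 45): dropping to 0 → total 190, payoff 0. No gain.
Lab 5 (pledges 0, payoff 125): pledging 30 → total 300, payoff 95. No gain.
Lab 6 (pledges 0, payoff 125): pledging 70 → total 340, payoff 55. No gain.

Yes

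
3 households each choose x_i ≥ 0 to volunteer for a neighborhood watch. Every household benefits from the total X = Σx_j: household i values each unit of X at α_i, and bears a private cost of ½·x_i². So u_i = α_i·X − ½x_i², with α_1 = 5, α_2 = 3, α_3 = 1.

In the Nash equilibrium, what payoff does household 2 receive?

22.5

Household i's FOC: ∂u_i/∂x_i = α_i − x_i = 0, so x_i* = α_i.
NE contributions = (5, 3, 1); X = 9.
u_2 = α_2·X − ½·(x_2)² = 3·9 − ½·3² = 22.5.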